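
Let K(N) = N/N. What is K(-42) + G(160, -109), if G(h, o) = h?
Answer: 161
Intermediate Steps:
K(N) = 1
K(-42) + G(160, -109) = 1 + 160 = 161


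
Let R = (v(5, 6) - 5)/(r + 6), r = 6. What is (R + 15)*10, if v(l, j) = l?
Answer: 150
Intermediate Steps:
R = 0 (R = (5 - 5)/(6 + 6) = 0/12 = 0*(1/12) = 0)
(R + 15)*10 = (0 + 15)*10 = 15*10 = 150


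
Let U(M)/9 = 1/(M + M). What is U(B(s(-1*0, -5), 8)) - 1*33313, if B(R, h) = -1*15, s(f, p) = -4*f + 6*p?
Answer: -333133/10 ≈ -33313.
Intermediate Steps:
B(R, h) = -15
U(M) = 9/(2*M) (U(M) = 9/(M + M) = 9/((2*M)) = 9*(1/(2*M)) = 9/(2*M))
U(B(s(-1*0, -5), 8)) - 1*33313 = (9/2)/(-15) - 1*33313 = (9/2)*(-1/15) - 33313 = -3/10 - 33313 = -333133/10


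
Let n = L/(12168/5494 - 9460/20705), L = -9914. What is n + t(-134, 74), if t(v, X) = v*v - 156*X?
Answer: 188325541/243860 ≈ 772.27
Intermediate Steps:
n = -1375304779/243860 (n = -9914/(12168/5494 - 9460/20705) = -9914/(12168*(1/5494) - 9460*1/20705) = -9914/(6084/2747 - 1892/4141) = -9914/487720/277447 = -9914*277447/487720 = -1375304779/243860 ≈ -5639.7)
t(v, X) = v² - 156*X
n + t(-134, 74) = -1375304779/243860 + ((-134)² - 156*74) = -1375304779/243860 + (17956 - 11544) = -1375304779/243860 + 6412 = 188325541/243860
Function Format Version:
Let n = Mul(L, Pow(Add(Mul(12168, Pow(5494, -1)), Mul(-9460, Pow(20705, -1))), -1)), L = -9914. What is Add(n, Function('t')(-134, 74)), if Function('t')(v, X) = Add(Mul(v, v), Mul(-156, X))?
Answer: Rational(188325541, 243860) ≈ 772.27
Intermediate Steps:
n = Rational(-1375304779, 243860) (n = Mul(-9914, Pow(Add(Mul(12168, Pow(5494, -1)), Mul(-9460, Pow(20705, -1))), -1)) = Mul(-9914, Pow(Add(Mul(12168, Rational(1, 5494)), Mul(-9460, Rational(1, 20705))), -1)) = Mul(-9914, Pow(Add(Rational(6084, 2747), Rational(-1892, 4141)), -1)) = Mul(-9914, Pow(Rational(487720, 277447), -1)) = Mul(-9914, Rational(277447, 487720)) = Rational(-1375304779, 243860) ≈ -5639.7)
Function('t')(v, X) = Add(Pow(v, 2), Mul(-156, X))
Add(n, Function('t')(-134, 74)) = Add(Rational(-1375304779, 243860), Add(Pow(-134, 2), Mul(-156, 74))) = Add(Rational(-1375304779, 243860), Add(17956, -11544)) = Add(Rational(-1375304779, 243860), 6412) = Rational(188325541, 243860)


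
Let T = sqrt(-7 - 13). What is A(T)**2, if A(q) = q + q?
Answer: -80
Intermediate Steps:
T = 2*I*sqrt(5) (T = sqrt(-20) = 2*I*sqrt(5) ≈ 4.4721*I)
A(q) = 2*q
A(T)**2 = (2*(2*I*sqrt(5)))**2 = (4*I*sqrt(5))**2 = -80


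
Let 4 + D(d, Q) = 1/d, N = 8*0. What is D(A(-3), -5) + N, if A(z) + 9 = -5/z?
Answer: -91/22 ≈ -4.1364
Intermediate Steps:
A(z) = -9 - 5/z
N = 0
D(d, Q) = -4 + 1/d
D(A(-3), -5) + N = (-4 + 1/(-9 - 5/(-3))) + 0 = (-4 + 1/(-9 - 5*(-⅓))) + 0 = (-4 + 1/(-9 + 5/3)) + 0 = (-4 + 1/(-22/3)) + 0 = (-4 - 3/22) + 0 = -91/22 + 0 = -91/22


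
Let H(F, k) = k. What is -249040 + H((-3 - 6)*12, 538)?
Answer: -248502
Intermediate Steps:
-249040 + H((-3 - 6)*12, 538) = -249040 + 538 = -248502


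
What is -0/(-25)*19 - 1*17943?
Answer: -17943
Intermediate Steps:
-0/(-25)*19 - 1*17943 = -0*(-1)/25*19 - 17943 = -9*0*19 - 17943 = 0*19 - 17943 = 0 - 17943 = -17943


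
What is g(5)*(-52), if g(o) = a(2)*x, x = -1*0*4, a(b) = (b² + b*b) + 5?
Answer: 0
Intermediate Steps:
a(b) = 5 + 2*b² (a(b) = (b² + b²) + 5 = 2*b² + 5 = 5 + 2*b²)
x = 0 (x = 0*4 = 0)
g(o) = 0 (g(o) = (5 + 2*2²)*0 = (5 + 2*4)*0 = (5 + 8)*0 = 13*0 = 0)
g(5)*(-52) = 0*(-52) = 0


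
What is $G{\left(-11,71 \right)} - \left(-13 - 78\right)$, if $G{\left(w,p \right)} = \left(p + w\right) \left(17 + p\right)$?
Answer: $5371$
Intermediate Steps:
$G{\left(w,p \right)} = \left(17 + p\right) \left(p + w\right)$
$G{\left(-11,71 \right)} - \left(-13 - 78\right) = \left(71^{2} + 17 \cdot 71 + 17 \left(-11\right) + 71 \left(-11\right)\right) - \left(-13 - 78\right) = \left(5041 + 1207 - 187 - 781\right) - \left(-13 - 78\right) = 5280 - -91 = 5280 + 91 = 5371$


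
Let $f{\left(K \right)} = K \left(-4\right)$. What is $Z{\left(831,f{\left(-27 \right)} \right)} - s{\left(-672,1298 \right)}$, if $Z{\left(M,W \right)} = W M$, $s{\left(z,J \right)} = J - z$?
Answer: $87778$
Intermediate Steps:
$f{\left(K \right)} = - 4 K$
$Z{\left(M,W \right)} = M W$
$Z{\left(831,f{\left(-27 \right)} \right)} - s{\left(-672,1298 \right)} = 831 \left(\left(-4\right) \left(-27\right)\right) - \left(1298 - -672\right) = 831 \cdot 108 - \left(1298 + 672\right) = 89748 - 1970 = 87778$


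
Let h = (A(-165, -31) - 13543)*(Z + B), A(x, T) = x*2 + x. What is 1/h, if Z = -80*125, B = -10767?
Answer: 1/291527146 ≈ 3.4302e-9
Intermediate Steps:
A(x, T) = 3*x (A(x, T) = 2*x + x = 3*x)
Z = -10000
h = 291527146 (h = (3*(-165) - 13543)*(-10000 - 10767) = (-495 - 13543)*(-20767) = -14038*(-20767) = 291527146)
1/h = 1/291527146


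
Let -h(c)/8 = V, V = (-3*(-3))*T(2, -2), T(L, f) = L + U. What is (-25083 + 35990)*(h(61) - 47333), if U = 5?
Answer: -521758159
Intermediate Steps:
T(L, f) = 5 + L (T(L, f) = L + 5 = 5 + L)
V = 63 (V = (-3*(-3))*(5 + 2) = 9*7 = 63)
h(c) = -504 (h(c) = -8*63 = -504)
(-25083 + 35990)*(h(61) - 47333) = (-25083 + 35990)*(-504 - 47333) = 10907*(-47837) = -521758159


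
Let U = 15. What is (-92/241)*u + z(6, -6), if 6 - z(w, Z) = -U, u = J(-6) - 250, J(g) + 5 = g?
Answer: 29073/241 ≈ 120.63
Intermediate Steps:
J(g) = -5 + g
u = -261 (u = (-5 - 6) - 250 = -11 - 250 = -261)
z(w, Z) = 21 (z(w, Z) = 6 - (-1)*15 = 6 - 1*(-15) = 6 + 15 = 21)
(-92/241)*u + z(6, -6) = -92/241*(-261) + 21 = 24012/241 + 21 = 29073/241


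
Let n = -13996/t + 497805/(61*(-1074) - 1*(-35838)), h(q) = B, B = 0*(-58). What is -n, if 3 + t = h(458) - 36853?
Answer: 747156491/45572444 ≈ 16.395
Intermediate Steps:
B = 0
h(q) = 0
t = -36856 (t = -3 + (0 - 36853) = -3 - 36853 = -36856)
n = -747156491/45572444 (n = -13996/(-36856) + 497805/(61*(-1074) - 1*(-35838)) = -13996*(-1/36856) + 497805/(-65514 + 35838) = 3499/9214 + 497805/(-29676) = 3499/9214 + 497805*(-1/29676) = 3499/9214 - 165935/9892 = -747156491/45572444 ≈ -16.395)
-n = -1*(-747156491/45572444) = 747156491/45572444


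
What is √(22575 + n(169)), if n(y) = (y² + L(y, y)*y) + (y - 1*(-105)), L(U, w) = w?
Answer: √79971 ≈ 282.79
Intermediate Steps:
n(y) = 105 + y + 2*y² (n(y) = (y² + y*y) + (y - 1*(-105)) = (y² + y²) + (y + 105) = 2*y² + (105 + y) = 105 + y + 2*y²)
√(22575 + n(169)) = √(22575 + (105 + 169 + 2*169²)) = √(22575 + (105 + 169 + 2*28561)) = √(22575 + (105 + 169 + 57122)) = √(22575 + 57396) = √79971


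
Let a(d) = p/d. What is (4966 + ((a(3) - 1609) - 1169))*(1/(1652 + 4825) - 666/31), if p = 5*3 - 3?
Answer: -9455522992/200787 ≈ -47092.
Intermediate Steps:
p = 12 (p = 15 - 3 = 12)
a(d) = 12/d
(4966 + ((a(3) - 1609) - 1169))*(1/(1652 + 4825) - 666/31) = (4966 + ((12/3 - 1609) - 1169))*(1/(1652 + 4825) - 666/31) = (4966 + ((12*(⅓) - 1609) - 1169))*(1/6477 - 666*1/31) = (4966 + ((4 - 1609) - 1169))*(1/6477 - 666/31) = (4966 + (-1605 - 1169))*(-4313651/200787) = (4966 - 2774)*(-4313651/200787) = 2192*(-4313651/200787) = -9455522992/200787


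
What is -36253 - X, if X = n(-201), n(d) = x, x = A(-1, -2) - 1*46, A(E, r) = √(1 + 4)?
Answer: -36207 - √5 ≈ -36209.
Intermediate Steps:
A(E, r) = √5
x = -46 + √5 (x = √5 - 1*46 = √5 - 46 = -46 + √5 ≈ -43.764)
n(d) = -46 + √5
X = -46 + √5 ≈ -43.764
-36253 - X = -36253 - (-46 + √5) = -36253 + (46 - √5) = -36207 - √5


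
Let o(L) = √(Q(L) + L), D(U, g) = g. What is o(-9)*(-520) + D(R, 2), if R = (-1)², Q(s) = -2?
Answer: 2 - 520*I*√11 ≈ 2.0 - 1724.6*I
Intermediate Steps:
R = 1
o(L) = √(-2 + L)
o(-9)*(-520) + D(R, 2) = √(-2 - 9)*(-520) + 2 = √(-11)*(-520) + 2 = (I*√11)*(-520) + 2 = -520*I*√11 + 2 = 2 - 520*I*√11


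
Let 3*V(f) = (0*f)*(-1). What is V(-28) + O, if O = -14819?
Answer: -14819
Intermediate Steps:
V(f) = 0 (V(f) = ((0*f)*(-1))/3 = (0*(-1))/3 = (⅓)*0 = 0)
V(-28) + O = 0 - 14819 = -14819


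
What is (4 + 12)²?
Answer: 256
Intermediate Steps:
(4 + 12)² = 16² = 256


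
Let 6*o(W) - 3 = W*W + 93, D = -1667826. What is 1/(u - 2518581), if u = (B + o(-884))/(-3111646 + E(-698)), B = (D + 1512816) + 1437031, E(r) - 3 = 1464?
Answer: -9330537/23499717444836 ≈ -3.9705e-7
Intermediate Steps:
E(r) = 1467 (E(r) = 3 + 1464 = 1467)
B = 1282021 (B = (-1667826 + 1512816) + 1437031 = -155010 + 1437031 = 1282021)
o(W) = 16 + W**2/6 (o(W) = 1/2 + (W*W + 93)/6 = 1/2 + (W**2 + 93)/6 = 1/2 + (93 + W**2)/6 = 1/2 + (31/2 + W**2/6) = 16 + W**2/6)
u = -4236839/9330537 (u = (1282021 + (16 + (1/6)*(-884)**2))/(-3111646 + 1467) = (1282021 + (16 + (1/6)*781456))/(-3110179) = (1282021 + (16 + 390728/3))*(-1/3110179) = (1282021 + 390776/3)*(-1/3110179) = (4236839/3)*(-1/3110179) = -4236839/9330537 ≈ -0.45408)
1/(u - 2518581) = 1/(-4236839/9330537 - 2518581) = 1/(-23499717444836/9330537) = -9330537/23499717444836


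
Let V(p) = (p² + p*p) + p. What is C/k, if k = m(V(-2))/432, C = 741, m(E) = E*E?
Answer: 8892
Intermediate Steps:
V(p) = p + 2*p² (V(p) = (p² + p²) + p = 2*p² + p = p + 2*p²)
m(E) = E²
k = 1/12 (k = (-2*(1 + 2*(-2)))²/432 = (-2*(1 - 4))²*(1/432) = (-2*(-3))²*(1/432) = 6²*(1/432) = 36*(1/432) = 1/12 ≈ 0.083333)
C/k = 741/(1/12) = 741*12 = 8892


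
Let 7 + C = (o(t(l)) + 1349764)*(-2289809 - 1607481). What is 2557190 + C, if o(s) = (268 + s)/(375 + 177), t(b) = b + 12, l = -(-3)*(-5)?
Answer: -1451876210726977/276 ≈ -5.2604e+12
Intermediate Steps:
l = -15 (l = -1*15 = -15)
t(b) = 12 + b
o(s) = 67/138 + s/552 (o(s) = (268 + s)/552 = (268 + s)*(1/552) = 67/138 + s/552)
C = -1451876916511417/276 (C = -7 + ((67/138 + (12 - 15)/552) + 1349764)*(-2289809 - 1607481) = -7 + ((67/138 + (1/552)*(-3)) + 1349764)*(-3897290) = -7 + ((67/138 - 1/184) + 1349764)*(-3897290) = -7 + (265/552 + 1349764)*(-3897290) = -7 + (745069993/552)*(-3897290) = -7 - 1451876916509485/276 = -1451876916511417/276 ≈ -5.2604e+12)
2557190 + C = 2557190 - 1451876916511417/276 = -1451876210726977/276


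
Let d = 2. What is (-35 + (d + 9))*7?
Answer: -168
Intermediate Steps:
(-35 + (d + 9))*7 = (-35 + (2 + 9))*7 = (-35 + 11)*7 = -24*7 = -168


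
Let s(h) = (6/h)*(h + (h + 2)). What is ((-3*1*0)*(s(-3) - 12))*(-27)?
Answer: 0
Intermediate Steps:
s(h) = 6*(2 + 2*h)/h (s(h) = (6/h)*(h + (2 + h)) = (6/h)*(2 + 2*h) = 6*(2 + 2*h)/h)
((-3*1*0)*(s(-3) - 12))*(-27) = ((-3*1*0)*((12 + 12/(-3)) - 12))*(-27) = ((-3*0)*((12 + 12*(-⅓)) - 12))*(-27) = (0*((12 - 4) - 12))*(-27) = (0*(8 - 12))*(-27) = (0*(-4))*(-27) = 0*(-27) = 0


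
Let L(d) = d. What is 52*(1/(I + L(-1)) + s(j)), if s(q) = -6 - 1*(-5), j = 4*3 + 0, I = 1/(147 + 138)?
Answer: -7397/71 ≈ -104.18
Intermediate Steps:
I = 1/285 ≈ 0.0035088
j = 12 (j = 12 + 0 = 12)
s(q) = -1 (s(q) = -6 + 5 = -1)
52*(1/(I + L(-1)) + s(j)) = 52*(1/(1/285 - 1) - 1) = 52*(1/(-284/285) - 1) = 52*(-285/284 - 1) = 52*(-569/284) = -7397/71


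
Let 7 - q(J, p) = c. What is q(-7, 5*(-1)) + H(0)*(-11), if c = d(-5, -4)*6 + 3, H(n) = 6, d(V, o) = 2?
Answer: -74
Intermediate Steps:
c = 15 (c = 2*6 + 3 = 12 + 3 = 15)
q(J, p) = -8 (q(J, p) = 7 - 1*15 = 7 - 15 = -8)
q(-7, 5*(-1)) + H(0)*(-11) = -8 + 6*(-11) = -8 - 66 = -74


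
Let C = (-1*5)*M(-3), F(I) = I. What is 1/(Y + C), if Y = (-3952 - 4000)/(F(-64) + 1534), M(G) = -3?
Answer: 105/1007 ≈ 0.10427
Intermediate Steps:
C = 15 (C = -1*5*(-3) = -5*(-3) = 15)
Y = -568/105 (Y = (-3952 - 4000)/(-64 + 1534) = -7952/1470 = -7952*1/1470 = -568/105 ≈ -5.4095)
1/(Y + C) = 1/(-568/105 + 15) = 1/(1007/105) = 105/1007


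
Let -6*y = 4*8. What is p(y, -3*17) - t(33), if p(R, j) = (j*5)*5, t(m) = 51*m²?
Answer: -56814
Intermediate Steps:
y = -16/3 (y = -2*8/3 = -⅙*32 = -16/3 ≈ -5.3333)
p(R, j) = 25*j (p(R, j) = (5*j)*5 = 25*j)
p(y, -3*17) - t(33) = 25*(-3*17) - 51*33² = 25*(-51) - 51*1089 = -1275 - 1*55539 = -1275 - 55539 = -56814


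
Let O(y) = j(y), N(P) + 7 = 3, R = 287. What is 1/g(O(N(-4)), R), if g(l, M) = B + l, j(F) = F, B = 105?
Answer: 1/101 ≈ 0.0099010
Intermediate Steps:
N(P) = -4 (N(P) = -7 + 3 = -4)
O(y) = y
g(l, M) = 105 + l
1/g(O(N(-4)), R) = 1/(105 - 4) = 1/101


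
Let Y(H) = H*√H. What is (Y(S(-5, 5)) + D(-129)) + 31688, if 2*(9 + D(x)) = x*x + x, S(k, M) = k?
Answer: 39935 - 5*I*√5 ≈ 39935.0 - 11.18*I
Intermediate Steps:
Y(H) = H^(3/2)
D(x) = -9 + x/2 + x²/2 (D(x) = -9 + (x*x + x)/2 = -9 + (x² + x)/2 = -9 + (x + x²)/2 = -9 + (x/2 + x²/2) = -9 + x/2 + x²/2)
(Y(S(-5, 5)) + D(-129)) + 31688 = ((-5)^(3/2) + (-9 + (½)*(-129) + (½)*(-129)²)) + 31688 = (-5*I*√5 + (-9 - 129/2 + (½)*16641)) + 31688 = (-5*I*√5 + (-9 - 129/2 + 16641/2)) + 31688 = (-5*I*√5 + 8247) + 31688 = (8247 - 5*I*√5) + 31688 = 39935 - 5*I*√5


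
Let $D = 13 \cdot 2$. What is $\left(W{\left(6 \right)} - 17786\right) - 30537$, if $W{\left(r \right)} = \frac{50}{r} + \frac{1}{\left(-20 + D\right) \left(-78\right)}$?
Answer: $- \frac{22611265}{468} \approx -48315.0$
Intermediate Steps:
$D = 26$
$W{\left(r \right)} = - \frac{1}{468} + \frac{50}{r}$ ($W{\left(r \right)} = \frac{50}{r} + \frac{1}{\left(-20 + 26\right) \left(-78\right)} = \frac{50}{r} + \frac{1}{6} \left(- \frac{1}{78}\right) = \frac{50}{r} - \frac{1}{468} = - \frac{1}{468} + \frac{50}{r}$)
$\left(W{\left(6 \right)} - 17786\right) - 30537 = \left(\frac{23400 - 6}{468 \cdot 6} - 17786\right) - 30537 = \left(\frac{1}{468} \cdot \frac{1}{6} \left(23400 - 6\right) - 17786\right) - 30537 = \left(\frac{1}{468} \cdot \frac{1}{6} \cdot 23394 - 17786\right) - 30537 = \left(\frac{3899}{468} - 17786\right) - 30537 = - \frac{8319949}{468} - 30537 = - \frac{22611265}{468}$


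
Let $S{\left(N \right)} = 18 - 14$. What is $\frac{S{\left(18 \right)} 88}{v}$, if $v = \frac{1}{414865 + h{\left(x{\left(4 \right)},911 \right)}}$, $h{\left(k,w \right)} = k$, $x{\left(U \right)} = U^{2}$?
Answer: $146038112$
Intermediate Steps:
$S{\left(N \right)} = 4$
$v = \frac{1}{414881}$ ($v = \frac{1}{414865 + 4^{2}} = \frac{1}{414865 + 16} = \frac{1}{414881} \approx 2.4103 \cdot 10^{-6}$)
$\frac{S{\left(18 \right)} 88}{v} = 4 \cdot 88 \frac{1}{\frac{1}{414881}} = 352 \cdot 414881 = 146038112$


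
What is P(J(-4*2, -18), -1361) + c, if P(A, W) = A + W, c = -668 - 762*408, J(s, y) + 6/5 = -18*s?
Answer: -1563911/5 ≈ -3.1278e+5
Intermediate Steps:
J(s, y) = -6/5 - 18*s
c = -311564 (c = -668 - 310896 = -311564)
P(J(-4*2, -18), -1361) + c = ((-6/5 - (-72)*2) - 1361) - 311564 = ((-6/5 - 18*(-8)) - 1361) - 311564 = ((-6/5 + 144) - 1361) - 311564 = (714/5 - 1361) - 311564 = -6091/5 - 311564 = -1563911/5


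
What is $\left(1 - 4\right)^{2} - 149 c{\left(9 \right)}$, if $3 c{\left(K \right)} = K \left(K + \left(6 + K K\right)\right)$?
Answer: $-42903$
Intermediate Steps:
$c{\left(K \right)} = \frac{K \left(6 + K + K^{2}\right)}{3}$ ($c{\left(K \right)} = \frac{K \left(K + \left(6 + K K\right)\right)}{3} = \frac{K \left(K + \left(6 + K^{2}\right)\right)}{3} = \frac{K \left(6 + K + K^{2}\right)}{3}$)
$\left(1 - 4\right)^{2} - 149 c{\left(9 \right)} = \left(1 - 4\right)^{2} - 149 \cdot \frac{1}{3} \cdot 9 \left(6 + 9 + 9^{2}\right) = \left(-3\right)^{2} - 149 \cdot \frac{1}{3} \cdot 9 \left(6 + 9 + 81\right) = 9 - 149 \cdot \frac{1}{3} \cdot 9 \cdot 96 = 9 - 42912 = -42903$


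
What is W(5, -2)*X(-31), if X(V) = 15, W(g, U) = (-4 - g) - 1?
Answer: -150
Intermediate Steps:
W(g, U) = -5 - g
W(5, -2)*X(-31) = (-5 - 1*5)*15 = (-5 - 5)*15 = -10*15 = -150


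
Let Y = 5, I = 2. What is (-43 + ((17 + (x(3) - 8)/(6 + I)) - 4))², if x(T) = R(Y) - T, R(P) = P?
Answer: 15129/16 ≈ 945.56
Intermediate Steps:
x(T) = 5 - T
(-43 + ((17 + (x(3) - 8)/(6 + I)) - 4))² = (-43 + ((17 + ((5 - 1*3) - 8)/(6 + 2)) - 4))² = (-43 + ((17 + ((5 - 3) - 8)/8) - 4))² = (-43 + ((17 + (2 - 8)*(⅛)) - 4))² = (-43 + ((17 - 6*⅛) - 4))² = (-43 + ((17 - ¾) - 4))² = (-43 + (65/4 - 4))² = (-43 + 49/4)² = (-123/4)² = 15129/16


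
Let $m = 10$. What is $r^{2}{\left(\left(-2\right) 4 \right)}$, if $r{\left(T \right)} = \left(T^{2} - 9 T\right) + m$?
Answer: $21316$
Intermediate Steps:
$r{\left(T \right)} = 10 + T^{2} - 9 T$ ($r{\left(T \right)} = \left(T^{2} - 9 T\right) + 10 = 10 + T^{2} - 9 T$)
$r^{2}{\left(\left(-2\right) 4 \right)} = \left(10 + \left(\left(-2\right) 4\right)^{2} - 9 \left(\left(-2\right) 4\right)\right)^{2} = \left(10 + \left(-8\right)^{2} - -72\right)^{2} = \left(10 + 64 + 72\right)^{2} = 146^{2} = 21316$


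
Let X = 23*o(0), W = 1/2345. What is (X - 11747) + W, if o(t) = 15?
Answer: -26737689/2345 ≈ -11402.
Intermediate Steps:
W = 1/2345 ≈ 0.00042644
X = 345 (X = 23*15 = 345)
(X - 11747) + W = (345 - 11747) + 1/2345 = -11402 + 1/2345 = -26737689/2345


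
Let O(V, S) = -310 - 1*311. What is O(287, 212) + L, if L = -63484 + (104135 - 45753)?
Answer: -5723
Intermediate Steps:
O(V, S) = -621 (O(V, S) = -310 - 311 = -621)
L = -5102 (L = -63484 + 58382 = -5102)
O(287, 212) + L = -621 - 5102 = -5723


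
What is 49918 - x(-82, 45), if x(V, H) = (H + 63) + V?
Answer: 49892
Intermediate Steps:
x(V, H) = 63 + H + V (x(V, H) = (63 + H) + V = 63 + H + V)
49918 - x(-82, 45) = 49918 - (63 + 45 - 82) = 49918 - 1*26 = 49918 - 26 = 49892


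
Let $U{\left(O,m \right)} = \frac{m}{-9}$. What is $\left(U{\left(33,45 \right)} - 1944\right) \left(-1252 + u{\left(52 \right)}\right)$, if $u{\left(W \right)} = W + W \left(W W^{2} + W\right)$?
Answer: $-14253270880$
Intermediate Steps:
$U{\left(O,m \right)} = - \frac{m}{9}$ ($U{\left(O,m \right)} = m \left(- \frac{1}{9}\right) = - \frac{m}{9}$)
$u{\left(W \right)} = W + W \left(W + W^{3}\right)$ ($u{\left(W \right)} = W + W \left(W^{3} + W\right) = W + W \left(W + W^{3}\right)$)
$\left(U{\left(33,45 \right)} - 1944\right) \left(-1252 + u{\left(52 \right)}\right) = \left(\left(- \frac{1}{9}\right) 45 - 1944\right) \left(-1252 + 52 \left(1 + 52 + 52^{3}\right)\right) = \left(-5 - 1944\right) \left(-1252 + 52 \left(1 + 52 + 140608\right)\right) = - 1949 \left(-1252 + 52 \cdot 140661\right) = - 1949 \left(-1252 + 7314372\right) = \left(-1949\right) 7313120 = -14253270880$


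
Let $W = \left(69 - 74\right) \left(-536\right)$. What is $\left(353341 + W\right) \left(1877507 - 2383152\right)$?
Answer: $-180020238545$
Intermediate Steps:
$W = 2680$ ($W = \left(69 - 74\right) \left(-536\right) = \left(-5\right) \left(-536\right) = 2680$)
$\left(353341 + W\right) \left(1877507 - 2383152\right) = \left(353341 + 2680\right) \left(1877507 - 2383152\right) = 356021 \left(-505645\right) = -180020238545$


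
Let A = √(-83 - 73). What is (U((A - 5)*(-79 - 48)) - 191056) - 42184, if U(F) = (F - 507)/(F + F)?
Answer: -5361477654/22987 - 507*I*√39/22987 ≈ -2.3324e+5 - 0.13774*I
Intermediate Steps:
A = 2*I*√39 (A = √(-156) = 2*I*√39 ≈ 12.49*I)
U(F) = (-507 + F)/(2*F) (U(F) = (-507 + F)/((2*F)) = (-507 + F)*(1/(2*F)) = (-507 + F)/(2*F))
(U((A - 5)*(-79 - 48)) - 191056) - 42184 = ((-507 + (2*I*√39 - 5)*(-79 - 48))/(2*(((2*I*√39 - 5)*(-79 - 48)))) - 191056) - 42184 = ((-507 + (-5 + 2*I*√39)*(-127))/(2*(((-5 + 2*I*√39)*(-127)))) - 191056) - 42184 = ((-507 + (635 - 254*I*√39))/(2*(635 - 254*I*√39)) - 191056) - 42184 = ((128 - 254*I*√39)/(2*(635 - 254*I*√39)) - 191056) - 42184 = (-191056 + (128 - 254*I*√39)/(2*(635 - 254*I*√39))) - 42184 = -233240 + (128 - 254*I*√39)/(2*(635 - 254*I*√39))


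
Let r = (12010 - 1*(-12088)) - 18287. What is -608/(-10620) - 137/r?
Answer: 173179/5142735 ≈ 0.033674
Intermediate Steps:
r = 5811 (r = (12010 + 12088) - 18287 = 24098 - 18287 = 5811)
-608/(-10620) - 137/r = -608/(-10620) - 137/5811 = -608*(-1/10620) - 137*1/5811 = 152/2655 - 137/5811 = 173179/5142735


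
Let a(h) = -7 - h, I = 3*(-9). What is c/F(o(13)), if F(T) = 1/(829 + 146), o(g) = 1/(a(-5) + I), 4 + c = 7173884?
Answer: 6994533000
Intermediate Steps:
I = -27
c = 7173880 (c = -4 + 7173884 = 7173880)
o(g) = -1/29 (o(g) = 1/((-7 - 1*(-5)) - 27) = 1/((-7 + 5) - 27) = 1/(-2 - 27) = 1/(-29) = -1/29)
F(T) = 1/975
c/F(o(13)) = 7173880/(1/975) = 7173880*975 = 6994533000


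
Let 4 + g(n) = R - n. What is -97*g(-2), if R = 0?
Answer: 194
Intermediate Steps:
g(n) = -4 - n (g(n) = -4 + (0 - n) = -4 - n)
-97*g(-2) = -97*(-4 - 1*(-2)) = -97*(-4 + 2) = -97*(-2) = 194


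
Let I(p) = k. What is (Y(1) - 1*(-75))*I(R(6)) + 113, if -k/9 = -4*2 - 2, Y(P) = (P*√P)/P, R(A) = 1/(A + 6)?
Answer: 6953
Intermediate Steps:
R(A) = 1/(6 + A)
Y(P) = √P (Y(P) = P^(3/2)/P = √P)
k = 90 (k = -9*(-4*2 - 2) = -9*(-8 - 2) = -9*(-10) = 90)
I(p) = 90
(Y(1) - 1*(-75))*I(R(6)) + 113 = (√1 - 1*(-75))*90 + 113 = (1 + 75)*90 + 113 = 76*90 + 113 = 6840 + 113 = 6953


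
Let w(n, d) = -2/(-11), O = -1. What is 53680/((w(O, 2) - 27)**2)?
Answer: 1299056/17405 ≈ 74.637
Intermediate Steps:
w(n, d) = 2/11 (w(n, d) = -2*(-1/11) = 2/11)
53680/((w(O, 2) - 27)**2) = 53680/((2/11 - 27)**2) = 53680/((-295/11)**2) = 53680/(87025/121) = 53680*(121/87025) = 1299056/17405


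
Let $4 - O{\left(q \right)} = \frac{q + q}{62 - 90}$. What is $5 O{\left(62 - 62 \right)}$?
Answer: $20$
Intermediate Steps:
$O{\left(q \right)} = 4 + \frac{q}{14}$ ($O{\left(q \right)} = 4 - \frac{q + q}{62 - 90} = 4 - \frac{2 q}{-28} = 4 - 2 q \left(- \frac{1}{28}\right) = 4 - - \frac{q}{14} = 4 + \frac{q}{14}$)
$5 O{\left(62 - 62 \right)} = 5 \left(4 + \frac{62 - 62}{14}\right) = 5 \left(4 + \frac{1}{14} \cdot 0\right) = 5 \left(4 + 0\right) = 5 \cdot 4 = 20$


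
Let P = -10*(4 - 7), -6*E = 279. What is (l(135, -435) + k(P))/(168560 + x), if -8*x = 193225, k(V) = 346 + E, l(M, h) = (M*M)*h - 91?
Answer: -21140444/385085 ≈ -54.898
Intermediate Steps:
E = -93/2 (E = -⅙*279 = -93/2 ≈ -46.500)
l(M, h) = -91 + h*M² (l(M, h) = M²*h - 91 = h*M² - 91 = -91 + h*M²)
P = 30 (P = -10*(-3) = 30)
k(V) = 599/2 (k(V) = 346 - 93/2 = 599/2)
x = -193225/8 (x = -⅛*193225 = -193225/8 ≈ -24153.)
(l(135, -435) + k(P))/(168560 + x) = ((-91 - 435*135²) + 599/2)/(168560 - 193225/8) = ((-91 - 435*18225) + 599/2)/(1155255/8) = ((-91 - 7927875) + 599/2)*(8/1155255) = (-7927966 + 599/2)*(8/1155255) = -15855333/2*8/1155255 = -21140444/385085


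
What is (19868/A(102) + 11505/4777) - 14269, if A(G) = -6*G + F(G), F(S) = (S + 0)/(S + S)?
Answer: -83539113156/5842271 ≈ -14299.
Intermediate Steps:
F(S) = ½ (F(S) = S/((2*S)) = S*(1/(2*S)) = ½)
A(G) = ½ - 6*G (A(G) = -6*G + ½ = ½ - 6*G)
(19868/A(102) + 11505/4777) - 14269 = (19868/(½ - 6*102) + 11505/4777) - 14269 = (19868/(½ - 612) + 11505*(1/4777)) - 14269 = (19868/(-1223/2) + 11505/4777) - 14269 = (19868*(-2/1223) + 11505/4777) - 14269 = (-39736/1223 + 11505/4777) - 14269 = -175748257/5842271 - 14269 = -83539113156/5842271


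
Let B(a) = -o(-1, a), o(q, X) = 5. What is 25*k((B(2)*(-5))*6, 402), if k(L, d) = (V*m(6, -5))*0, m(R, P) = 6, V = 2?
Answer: 0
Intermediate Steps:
B(a) = -5 (B(a) = -1*5 = -5)
k(L, d) = 0 (k(L, d) = (2*6)*0 = 12*0 = 0)
25*k((B(2)*(-5))*6, 402) = 25*0 = 0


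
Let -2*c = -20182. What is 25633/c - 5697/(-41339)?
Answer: 1117131014/417151849 ≈ 2.6780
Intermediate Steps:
c = 10091 (c = -1/2*(-20182) = 10091)
25633/c - 5697/(-41339) = 25633/10091 - 5697/(-41339) = 25633*(1/10091) - 5697*(-1/41339) = 25633/10091 + 5697/41339 = 1117131014/417151849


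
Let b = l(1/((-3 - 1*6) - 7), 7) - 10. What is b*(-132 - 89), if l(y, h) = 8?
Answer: 442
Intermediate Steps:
b = -2 (b = 8 - 10 = -2)
b*(-132 - 89) = -2*(-132 - 89) = -2*(-221) = 442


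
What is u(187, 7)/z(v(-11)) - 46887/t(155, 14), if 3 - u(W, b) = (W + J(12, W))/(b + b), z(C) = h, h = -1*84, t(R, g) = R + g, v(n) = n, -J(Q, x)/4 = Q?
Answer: -55122719/198744 ≈ -277.36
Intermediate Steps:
J(Q, x) = -4*Q
h = -84
z(C) = -84
u(W, b) = 3 - (-48 + W)/(2*b) (u(W, b) = 3 - (W - 4*12)/(b + b) = 3 - (W - 48)/(2*b) = 3 - (-48 + W)*1/(2*b) = 3 - (-48 + W)/(2*b))
u(187, 7)/z(v(-11)) - 46887/t(155, 14) = ((1/2)*(48 - 1*187 + 6*7)/7)/(-84) - 46887/(155 + 14) = ((1/2)*(1/7)*(48 - 187 + 42))*(-1/84) - 46887/169 = ((1/2)*(1/7)*(-97))*(-1/84) - 46887*1/169 = -97/14*(-1/84) - 46887/169 = 97/1176 - 46887/169 = -55122719/198744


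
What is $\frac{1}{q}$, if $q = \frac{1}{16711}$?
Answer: $16711$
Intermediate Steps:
$q = \frac{1}{16711} \approx 5.9841 \cdot 10^{-5}$
$\frac{1}{q} = \frac{1}{\frac{1}{16711}} = 16711$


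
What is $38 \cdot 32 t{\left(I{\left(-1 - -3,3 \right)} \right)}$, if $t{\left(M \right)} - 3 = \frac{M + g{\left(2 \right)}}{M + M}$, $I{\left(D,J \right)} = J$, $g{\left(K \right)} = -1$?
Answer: $\frac{12160}{3} \approx 4053.3$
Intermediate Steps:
$t{\left(M \right)} = 3 + \frac{-1 + M}{2 M}$ ($t{\left(M \right)} = 3 + \frac{M - 1}{M + M} = 3 + \frac{-1 + M}{2 M}$)
$38 \cdot 32 t{\left(I{\left(-1 - -3,3 \right)} \right)} = 38 \cdot 32 \frac{-1 + 7 \cdot 3}{2 \cdot 3} = 1216 \cdot \frac{1}{2} \cdot \frac{1}{3} \left(-1 + 21\right) = 1216 \cdot \frac{1}{2} \cdot \frac{1}{3} \cdot 20 = 1216 \cdot \frac{10}{3} = \frac{12160}{3}$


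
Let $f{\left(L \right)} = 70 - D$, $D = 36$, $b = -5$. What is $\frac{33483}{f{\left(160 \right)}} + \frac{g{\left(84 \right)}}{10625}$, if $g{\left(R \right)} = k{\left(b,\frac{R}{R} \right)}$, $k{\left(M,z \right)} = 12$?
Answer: $\frac{20926899}{21250} \approx 984.79$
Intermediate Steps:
$f{\left(L \right)} = 34$ ($f{\left(L \right)} = 70 - 36 = 34$)
$g{\left(R \right)} = 12$
$\frac{33483}{f{\left(160 \right)}} + \frac{g{\left(84 \right)}}{10625} = \frac{33483}{34} + \frac{12}{10625} = \frac{20926899}{21250}$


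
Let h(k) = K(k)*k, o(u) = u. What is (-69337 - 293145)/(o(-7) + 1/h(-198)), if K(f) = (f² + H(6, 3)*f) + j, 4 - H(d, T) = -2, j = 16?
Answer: 2729611253952/52712353 ≈ 51783.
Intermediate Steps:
H(d, T) = 6 (H(d, T) = 4 - 1*(-2) = 4 + 2 = 6)
K(f) = 16 + f² + 6*f (K(f) = (f² + 6*f) + 16 = 16 + f² + 6*f)
h(k) = k*(16 + k² + 6*k) (h(k) = (16 + k² + 6*k)*k = k*(16 + k² + 6*k))
(-69337 - 293145)/(o(-7) + 1/h(-198)) = (-69337 - 293145)/(-7 + 1/(-198*(16 + (-198)² + 6*(-198)))) = -362482/(-7 + 1/(-198*(16 + 39204 - 1188))) = -362482/(-7 + 1/(-198*38032)) = -362482/(-7 + 1/(-7530336)) = -362482/(-7 - 1/7530336) = -362482/(-52712353/7530336) = -362482*(-7530336/52712353) = 2729611253952/52712353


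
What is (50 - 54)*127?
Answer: -508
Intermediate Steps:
(50 - 54)*127 = -4*127 = -508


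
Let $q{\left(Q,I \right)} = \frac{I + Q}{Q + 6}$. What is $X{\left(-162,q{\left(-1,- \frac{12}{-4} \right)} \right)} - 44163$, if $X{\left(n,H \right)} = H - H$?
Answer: $-44163$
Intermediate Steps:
$q{\left(Q,I \right)} = \frac{I + Q}{6 + Q}$
$X{\left(n,H \right)} = 0$
$X{\left(-162,q{\left(-1,- \frac{12}{-4} \right)} \right)} - 44163 = 0 - 44163 = -44163$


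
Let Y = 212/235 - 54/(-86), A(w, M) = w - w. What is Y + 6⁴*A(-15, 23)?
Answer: 15461/10105 ≈ 1.5300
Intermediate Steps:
A(w, M) = 0
Y = 15461/10105 (Y = 212*(1/235) - 54*(-1/86) = 212/235 + 27/43 = 15461/10105 ≈ 1.5300)
Y + 6⁴*A(-15, 23) = 15461/10105 + 6⁴*0 = 15461/10105 + 1296*0 = 15461/10105 + 0 = 15461/10105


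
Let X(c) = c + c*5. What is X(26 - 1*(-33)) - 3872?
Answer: -3518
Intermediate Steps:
X(c) = 6*c (X(c) = c + 5*c = 6*c)
X(26 - 1*(-33)) - 3872 = 6*(26 - 1*(-33)) - 3872 = 6*(26 + 33) - 3872 = 6*59 - 3872 = 354 - 3872 = -3518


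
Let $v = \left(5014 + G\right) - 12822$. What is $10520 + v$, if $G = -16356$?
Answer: $-13644$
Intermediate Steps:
$v = -24164$ ($v = \left(5014 - 16356\right) - 12822 = -11342 - 12822 = -24164$)
$10520 + v = 10520 - 24164 = -13644$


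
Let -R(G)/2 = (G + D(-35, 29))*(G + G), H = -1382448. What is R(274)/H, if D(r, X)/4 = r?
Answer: 9179/86403 ≈ 0.10623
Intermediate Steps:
D(r, X) = 4*r
R(G) = -4*G*(-140 + G) (R(G) = -2*(G + 4*(-35))*(G + G) = -2*(G - 140)*2*G = -2*(-140 + G)*2*G = -4*G*(-140 + G))
R(274)/H = (4*274*(140 - 1*274))/(-1382448) = (4*274*(140 - 274))*(-1/1382448) = (4*274*(-134))*(-1/1382448) = -146864*(-1/1382448) = 9179/86403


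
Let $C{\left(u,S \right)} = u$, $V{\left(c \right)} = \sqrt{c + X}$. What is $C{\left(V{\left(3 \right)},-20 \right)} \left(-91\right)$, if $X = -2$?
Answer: $-91$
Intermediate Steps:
$V{\left(c \right)} = \sqrt{-2 + c}$ ($V{\left(c \right)} = \sqrt{c - 2} = \sqrt{-2 + c}$)
$C{\left(V{\left(3 \right)},-20 \right)} \left(-91\right) = \sqrt{-2 + 3} \left(-91\right) = \sqrt{1} \left(-91\right) = 1 \left(-91\right) = -91$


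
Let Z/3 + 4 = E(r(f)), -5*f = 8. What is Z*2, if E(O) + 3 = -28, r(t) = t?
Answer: -210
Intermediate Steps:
f = -8/5 (f = -⅕*8 = -8/5 ≈ -1.6000)
E(O) = -31 (E(O) = -3 - 28 = -31)
Z = -105 (Z = -12 + 3*(-31) = -12 - 93 = -105)
Z*2 = -105*2 = -210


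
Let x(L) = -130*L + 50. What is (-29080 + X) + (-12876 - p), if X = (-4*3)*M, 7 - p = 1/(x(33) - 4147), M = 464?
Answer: -398642498/8387 ≈ -47531.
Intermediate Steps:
x(L) = 50 - 130*L
p = 58710/8387 (p = 7 - 1/((50 - 130*33) - 4147) = 7 - 1/((50 - 4290) - 4147) = 7 - 1/(-4240 - 4147) = 7 - 1/(-8387) = 7 - 1*(-1/8387) = 7 + 1/8387 = 58710/8387 ≈ 7.0001)
X = -5568 (X = -4*3*464 = -12*464 = -5568)
(-29080 + X) + (-12876 - p) = (-29080 - 5568) + (-12876 - 1*58710/8387) = -34648 + (-12876 - 58710/8387) = -34648 - 108049722/8387 = -398642498/8387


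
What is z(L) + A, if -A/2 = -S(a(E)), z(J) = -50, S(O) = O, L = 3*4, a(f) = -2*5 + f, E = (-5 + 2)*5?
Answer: -100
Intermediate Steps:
E = -15 (E = -3*5 = -15)
a(f) = -10 + f
L = 12
A = -50 (A = -(-2)*(-10 - 15) = -(-2)*(-25) = -2*25 = -50)
z(L) + A = -50 - 50 = -100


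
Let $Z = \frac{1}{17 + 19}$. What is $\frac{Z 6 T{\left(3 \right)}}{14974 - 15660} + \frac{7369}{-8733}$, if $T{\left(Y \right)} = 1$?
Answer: $- \frac{10113179}{11981676} \approx -0.84405$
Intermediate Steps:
$Z = \frac{1}{36} \approx 0.027778$
$\frac{Z 6 T{\left(3 \right)}}{14974 - 15660} + \frac{7369}{-8733} = \frac{\frac{1}{36} \cdot 6 \cdot 1}{14974 - 15660} + \frac{7369}{-8733} = \frac{\frac{1}{6} \cdot 1}{14974 - 15660} + 7369 \left(- \frac{1}{8733}\right) = \frac{1}{6 \left(-686\right)} - \frac{7369}{8733} = \frac{1}{6} \left(- \frac{1}{686}\right) - \frac{7369}{8733} = - \frac{1}{4116} - \frac{7369}{8733} = - \frac{10113179}{11981676}$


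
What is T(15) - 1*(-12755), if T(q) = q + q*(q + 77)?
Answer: 14150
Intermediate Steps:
T(q) = q + q*(77 + q)
T(15) - 1*(-12755) = 15*(78 + 15) - 1*(-12755) = 15*93 + 12755 = 1395 + 12755 = 14150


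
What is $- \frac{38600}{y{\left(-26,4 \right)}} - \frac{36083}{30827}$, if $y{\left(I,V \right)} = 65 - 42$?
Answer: $- \frac{1190752109}{709021} \approx -1679.4$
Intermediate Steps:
$y{\left(I,V \right)} = 23$
$- \frac{38600}{y{\left(-26,4 \right)}} - \frac{36083}{30827} = - \frac{38600}{23} - \frac{36083}{30827} = - \frac{1190752109}{709021}$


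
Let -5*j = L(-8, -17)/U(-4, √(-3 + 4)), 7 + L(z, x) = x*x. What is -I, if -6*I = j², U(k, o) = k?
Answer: 6627/200 ≈ 33.135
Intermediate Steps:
L(z, x) = -7 + x² (L(z, x) = -7 + x*x = -7 + x²)
j = 141/10 (j = -(-7 + (-17)²)/(5*(-4)) = -(-7 + 289)*(-1)/(5*4) = -282*(-1)/(5*4) = -⅕*(-141/2) = 141/10 ≈ 14.100)
I = -6627/200 (I = -(141/10)²/6 = -⅙*19881/100 = -6627/200 ≈ -33.135)
-I = -1*(-6627/200) = 6627/200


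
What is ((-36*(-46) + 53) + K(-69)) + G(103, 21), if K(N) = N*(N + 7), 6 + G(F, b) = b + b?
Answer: 6023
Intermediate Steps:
G(F, b) = -6 + 2*b (G(F, b) = -6 + (b + b) = -6 + 2*b)
K(N) = N*(7 + N)
((-36*(-46) + 53) + K(-69)) + G(103, 21) = ((-36*(-46) + 53) - 69*(7 - 69)) + (-6 + 2*21) = ((1656 + 53) - 69*(-62)) + (-6 + 42) = (1709 + 4278) + 36 = 5987 + 36 = 6023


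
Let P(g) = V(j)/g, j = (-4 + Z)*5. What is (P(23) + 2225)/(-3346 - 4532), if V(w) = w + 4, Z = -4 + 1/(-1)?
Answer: -25567/90597 ≈ -0.28221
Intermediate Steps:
Z = -5 (Z = -4 - 1 = -5)
j = -45 (j = (-4 - 5)*5 = -9*5 = -45)
V(w) = 4 + w
P(g) = -41/g (P(g) = (4 - 45)/g = -41/g)
(P(23) + 2225)/(-3346 - 4532) = (-41/23 + 2225)/(-3346 - 4532) = (-41*1/23 + 2225)/(-7878) = (-41/23 + 2225)*(-1/7878) = (51134/23)*(-1/7878) = -25567/90597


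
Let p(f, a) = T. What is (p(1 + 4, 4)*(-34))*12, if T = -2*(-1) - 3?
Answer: 408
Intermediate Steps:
T = -1 (T = 2 - 3 = -1)
p(f, a) = -1
(p(1 + 4, 4)*(-34))*12 = -1*(-34)*12 = 34*12 = 408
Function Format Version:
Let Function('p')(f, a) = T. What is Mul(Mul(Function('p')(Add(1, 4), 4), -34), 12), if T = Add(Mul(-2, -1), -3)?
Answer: 408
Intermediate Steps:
T = -1 (T = Add(2, -3) = -1)
Function('p')(f, a) = -1
Mul(Mul(Function('p')(Add(1, 4), 4), -34), 12) = Mul(Mul(-1, -34), 12) = Mul(34, 12) = 408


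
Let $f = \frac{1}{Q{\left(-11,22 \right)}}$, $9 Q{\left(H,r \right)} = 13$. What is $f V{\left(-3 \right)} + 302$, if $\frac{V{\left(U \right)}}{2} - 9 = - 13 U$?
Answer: $\frac{4790}{13} \approx 368.46$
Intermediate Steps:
$Q{\left(H,r \right)} = \frac{13}{9}$ ($Q{\left(H,r \right)} = \frac{1}{9} \cdot 13 = \frac{13}{9}$)
$V{\left(U \right)} = 18 - 26 U$ ($V{\left(U \right)} = 18 + 2 \left(- 13 U\right) = 18 - 26 U$)
$f = \frac{9}{13}$ ($f = \frac{1}{\frac{13}{9}} = \frac{9}{13} \approx 0.69231$)
$f V{\left(-3 \right)} + 302 = \frac{9 \left(18 - -78\right)}{13} + 302 = \frac{9 \left(18 + 78\right)}{13} + 302 = \frac{9}{13} \cdot 96 + 302 = \frac{864}{13} + 302 = \frac{4790}{13}$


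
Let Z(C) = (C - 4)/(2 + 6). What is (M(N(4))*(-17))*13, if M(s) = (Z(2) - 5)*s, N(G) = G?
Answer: 4641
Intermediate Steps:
Z(C) = -½ + C/8 (Z(C) = (-4 + C)/8 = (-4 + C)*(⅛) = -½ + C/8)
M(s) = -21*s/4 (M(s) = ((-½ + (⅛)*2) - 5)*s = ((-½ + ¼) - 5)*s = (-¼ - 5)*s = -21*s/4)
(M(N(4))*(-17))*13 = (-21/4*4*(-17))*13 = -21*(-17)*13 = 357*13 = 4641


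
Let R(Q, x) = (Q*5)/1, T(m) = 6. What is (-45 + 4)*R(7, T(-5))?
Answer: -1435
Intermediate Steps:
R(Q, x) = 5*Q (R(Q, x) = (5*Q)*1 = 5*Q)
(-45 + 4)*R(7, T(-5)) = (-45 + 4)*(5*7) = -41*35 = -1435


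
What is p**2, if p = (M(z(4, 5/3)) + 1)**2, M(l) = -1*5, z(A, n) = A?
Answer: 256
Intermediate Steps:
M(l) = -5
p = 16 (p = (-5 + 1)**2 = (-4)**2 = 16)
p**2 = 16**2 = 256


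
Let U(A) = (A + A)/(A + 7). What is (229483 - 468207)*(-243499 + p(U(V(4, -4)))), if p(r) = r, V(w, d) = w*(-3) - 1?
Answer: 174384062416/3 ≈ 5.8128e+10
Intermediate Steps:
V(w, d) = -1 - 3*w (V(w, d) = -3*w - 1 = -1 - 3*w)
U(A) = 2*A/(7 + A) (U(A) = (2*A)/(7 + A) = 2*A/(7 + A))
(229483 - 468207)*(-243499 + p(U(V(4, -4)))) = (229483 - 468207)*(-243499 + 2*(-1 - 3*4)/(7 + (-1 - 3*4))) = -238724*(-243499 + 2*(-1 - 12)/(7 + (-1 - 12))) = -238724*(-243499 + 2*(-13)/(7 - 13)) = -238724*(-243499 + 2*(-13)/(-6)) = -238724*(-243499 + 2*(-13)*(-⅙)) = -238724*(-243499 + 13/3) = -238724*(-730484/3) = 174384062416/3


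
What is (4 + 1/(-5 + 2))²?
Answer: 121/9 ≈ 13.444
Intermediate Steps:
(4 + 1/(-5 + 2))² = (4 + 1/(-3))² = (4 - ⅓)² = (11/3)² = 121/9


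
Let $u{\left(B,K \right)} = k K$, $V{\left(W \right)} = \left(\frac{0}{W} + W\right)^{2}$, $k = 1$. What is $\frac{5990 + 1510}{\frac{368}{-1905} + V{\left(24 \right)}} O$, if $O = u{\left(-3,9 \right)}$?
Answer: $\frac{32146875}{274228} \approx 117.23$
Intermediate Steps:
$V{\left(W \right)} = W^{2}$ ($V{\left(W \right)} = \left(0 + W\right)^{2} = W^{2}$)
$u{\left(B,K \right)} = K$ ($u{\left(B,K \right)} = 1 K = K$)
$O = 9$
$\frac{5990 + 1510}{\frac{368}{-1905} + V{\left(24 \right)}} O = \frac{5990 + 1510}{\frac{368}{-1905} + 24^{2}} \cdot 9 = \frac{7500}{368 \left(- \frac{1}{1905}\right) + 576} \cdot 9 = \frac{7500}{- \frac{368}{1905} + 576} \cdot 9 = \frac{7500}{\frac{1096912}{1905}} \cdot 9 = 7500 \cdot \frac{1905}{1096912} \cdot 9 = \frac{3571875}{274228} \cdot 9 = \frac{32146875}{274228}$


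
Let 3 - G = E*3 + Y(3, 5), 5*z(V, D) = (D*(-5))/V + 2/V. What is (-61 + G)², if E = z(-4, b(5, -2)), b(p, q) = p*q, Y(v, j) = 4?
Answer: 73441/25 ≈ 2937.6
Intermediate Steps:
z(V, D) = 2/(5*V) - D/V (z(V, D) = ((D*(-5))/V + 2/V)/5 = ((-5*D)/V + 2/V)/5 = (-5*D/V + 2/V)/5 = (2/V - 5*D/V)/5 = 2/(5*V) - D/V)
E = -13/5 (E = (⅖ - 5*(-2))/(-4) = -(⅖ - 1*(-10))/4 = -(⅖ + 10)/4 = -¼*52/5 = -13/5 ≈ -2.6000)
G = 34/5 (G = 3 - (-13/5*3 + 4) = 3 - (-39/5 + 4) = 3 - 1*(-19/5) = 3 + 19/5 = 34/5 ≈ 6.8000)
(-61 + G)² = (-61 + 34/5)² = (-271/5)² = 73441/25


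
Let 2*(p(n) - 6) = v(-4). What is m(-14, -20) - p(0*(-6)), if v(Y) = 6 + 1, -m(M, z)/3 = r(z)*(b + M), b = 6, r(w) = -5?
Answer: -259/2 ≈ -129.50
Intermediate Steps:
m(M, z) = 90 + 15*M (m(M, z) = -(-15)*(6 + M) = -3*(-30 - 5*M) = 90 + 15*M)
v(Y) = 7
p(n) = 19/2 (p(n) = 6 + (½)*7 = 6 + 7/2 = 19/2)
m(-14, -20) - p(0*(-6)) = (90 + 15*(-14)) - 1*19/2 = (90 - 210) - 19/2 = -120 - 19/2 = -259/2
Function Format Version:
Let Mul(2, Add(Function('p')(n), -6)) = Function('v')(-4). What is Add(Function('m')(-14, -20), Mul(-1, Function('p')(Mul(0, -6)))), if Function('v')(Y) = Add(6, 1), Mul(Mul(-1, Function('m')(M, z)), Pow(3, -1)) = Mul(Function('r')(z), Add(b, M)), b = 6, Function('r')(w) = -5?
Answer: Rational(-259, 2) ≈ -129.50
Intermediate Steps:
Function('m')(M, z) = Add(90, Mul(15, M)) (Function('m')(M, z) = Mul(-3, Mul(-5, Add(6, M))) = Mul(-3, Add(-30, Mul(-5, M))) = Add(90, Mul(15, M)))
Function('v')(Y) = 7
Function('p')(n) = Rational(19, 2) (Function('p')(n) = Add(6, Mul(Rational(1, 2), 7)) = Add(6, Rational(7, 2)) = Rational(19, 2))
Add(Function('m')(-14, -20), Mul(-1, Function('p')(Mul(0, -6)))) = Add(Add(90, Mul(15, -14)), Mul(-1, Rational(19, 2))) = Add(Add(90, -210), Rational(-19, 2)) = Add(-120, Rational(-19, 2)) = Rational(-259, 2)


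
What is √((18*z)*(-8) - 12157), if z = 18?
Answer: 7*I*√301 ≈ 121.45*I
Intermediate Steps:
√((18*z)*(-8) - 12157) = √((18*18)*(-8) - 12157) = √(324*(-8) - 12157) = √(-2592 - 12157) = √(-14749) = 7*I*√301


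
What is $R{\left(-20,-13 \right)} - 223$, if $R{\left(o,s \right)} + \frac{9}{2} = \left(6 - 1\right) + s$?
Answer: $- \frac{471}{2} \approx -235.5$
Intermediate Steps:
$R{\left(o,s \right)} = \frac{1}{2} + s$ ($R{\left(o,s \right)} = - \frac{9}{2} + \left(\left(6 - 1\right) + s\right) = - \frac{9}{2} + \left(5 + s\right) = \frac{1}{2} + s$)
$R{\left(-20,-13 \right)} - 223 = \left(\frac{1}{2} - 13\right) - 223 = - \frac{25}{2} - 223 = - \frac{471}{2}$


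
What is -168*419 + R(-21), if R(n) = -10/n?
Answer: -1478222/21 ≈ -70392.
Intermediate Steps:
-168*419 + R(-21) = -168*419 - 10/(-21) = -70392 - 10*(-1/21) = -70392 + 10/21 = -1478222/21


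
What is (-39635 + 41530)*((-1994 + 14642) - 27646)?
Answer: -28421210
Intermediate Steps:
(-39635 + 41530)*((-1994 + 14642) - 27646) = 1895*(12648 - 27646) = 1895*(-14998) = -28421210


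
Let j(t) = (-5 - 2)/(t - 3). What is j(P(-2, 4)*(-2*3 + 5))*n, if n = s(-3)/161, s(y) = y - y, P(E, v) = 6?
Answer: 0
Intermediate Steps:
s(y) = 0
j(t) = -7/(-3 + t)
n = 0 (n = 0/161 = 0*(1/161) = 0)
j(P(-2, 4)*(-2*3 + 5))*n = -7/(-3 + 6*(-2*3 + 5))*0 = -7/(-3 + 6*(-6 + 5))*0 = -7/(-3 + 6*(-1))*0 = -7/(-3 - 6)*0 = -7/(-9)*0 = -7*(-⅑)*0 = (7/9)*0 = 0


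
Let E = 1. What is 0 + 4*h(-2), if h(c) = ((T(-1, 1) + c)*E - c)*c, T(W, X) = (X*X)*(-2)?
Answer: 16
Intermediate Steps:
T(W, X) = -2*X² (T(W, X) = X²*(-2) = -2*X²)
h(c) = -2*c (h(c) = ((-2*1² + c)*1 - c)*c = ((-2*1 + c)*1 - c)*c = ((-2 + c)*1 - c)*c = ((-2 + c) - c)*c = -2*c)
0 + 4*h(-2) = 0 + 4*(-2*(-2)) = 0 + 4*4 = 0 + 16 = 16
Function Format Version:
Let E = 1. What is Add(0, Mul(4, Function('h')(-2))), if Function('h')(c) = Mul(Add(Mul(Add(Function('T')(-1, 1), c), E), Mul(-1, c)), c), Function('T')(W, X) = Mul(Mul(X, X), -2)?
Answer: 16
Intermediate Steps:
Function('T')(W, X) = Mul(-2, Pow(X, 2)) (Function('T')(W, X) = Mul(Pow(X, 2), -2) = Mul(-2, Pow(X, 2)))
Function('h')(c) = Mul(-2, c) (Function('h')(c) = Mul(Add(Mul(Add(Mul(-2, Pow(1, 2)), c), 1), Mul(-1, c)), c) = Mul(Add(Mul(Add(Mul(-2, 1), c), 1), Mul(-1, c)), c) = Mul(Add(Mul(Add(-2, c), 1), Mul(-1, c)), c) = Mul(Add(Add(-2, c), Mul(-1, c)), c) = Mul(-2, c))
Add(0, Mul(4, Function('h')(-2))) = Add(0, Mul(4, Mul(-2, -2))) = Add(0, Mul(4, 4)) = Add(0, 16) = 16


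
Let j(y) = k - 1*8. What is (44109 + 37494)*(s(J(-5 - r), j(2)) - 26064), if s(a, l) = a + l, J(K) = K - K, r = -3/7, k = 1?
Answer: -2127471813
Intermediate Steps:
j(y) = -7 (j(y) = 1 - 1*8 = 1 - 8 = -7)
r = -3/7 (r = -3*1/7 = -3/7 ≈ -0.42857)
J(K) = 0
(44109 + 37494)*(s(J(-5 - r), j(2)) - 26064) = (44109 + 37494)*((0 - 7) - 26064) = 81603*(-7 - 26064) = 81603*(-26071) = -2127471813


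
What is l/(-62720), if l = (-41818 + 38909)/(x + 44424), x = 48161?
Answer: 2909/5806931200 ≈ 5.0095e-7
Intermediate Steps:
l = -2909/92585 (l = (-41818 + 38909)/(48161 + 44424) = -2909/92585 ≈ -0.031420)
l/(-62720) = -2909/92585/(-62720) = -2909/92585*(-1/62720) = 2909/5806931200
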